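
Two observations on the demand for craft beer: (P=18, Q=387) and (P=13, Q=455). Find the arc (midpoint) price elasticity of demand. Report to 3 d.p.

ΔQ = 455 − 387 = 68; ΔP = 13 − 18 = -5.
Midpoints: P̄ = 15.50, Q̄ = 421.0.
ε = (ΔQ/ΔP)(P̄/Q̄) = (68/-5)(15.50/421.0).

-0.501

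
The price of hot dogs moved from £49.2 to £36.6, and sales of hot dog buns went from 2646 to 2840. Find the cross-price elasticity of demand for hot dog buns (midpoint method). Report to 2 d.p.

-0.24

ΔQ_x = 2840 − 2646 = 194; ΔP_y = 36.6 − 49.2 = -12.6.
Midpoints: P̄_y = 42.90, Q̄_x = 2743.0.
ε_xy = (ΔQ_x/ΔP_y)(P̄_y/Q̄_x) = (194/-12.6)(42.90/2743.0).
ε_xy < 0, so the goods are complements.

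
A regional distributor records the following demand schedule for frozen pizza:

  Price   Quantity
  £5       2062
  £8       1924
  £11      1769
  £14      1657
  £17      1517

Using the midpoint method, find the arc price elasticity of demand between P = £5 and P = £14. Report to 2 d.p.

At P = 5, Q = 2062; at P = 14, Q = 1657.
ΔQ = -405, ΔP = 9. Midpoints: P̄ = 9.50, Q̄ = 1859.5.
ε = (ΔQ/ΔP)(P̄/Q̄) = (-405/9)(9.50/1859.5).

-0.23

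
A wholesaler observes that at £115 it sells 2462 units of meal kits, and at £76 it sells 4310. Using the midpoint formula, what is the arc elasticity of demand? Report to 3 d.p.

ΔQ = 4310 − 2462 = 1848; ΔP = 76 − 115 = -39.
Midpoints: P̄ = 95.50, Q̄ = 3386.0.
ε = (ΔQ/ΔP)(P̄/Q̄) = (1848/-39)(95.50/3386.0).

-1.336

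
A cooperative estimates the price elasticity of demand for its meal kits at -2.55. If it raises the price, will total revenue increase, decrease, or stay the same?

decrease

|ε| = 2.55 > 1, so demand is elastic. A price rise therefore reduces total revenue.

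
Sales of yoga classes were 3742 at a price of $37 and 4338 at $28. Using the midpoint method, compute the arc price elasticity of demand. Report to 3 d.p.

ΔQ = 4338 − 3742 = 596; ΔP = 28 − 37 = -9.
Midpoints: P̄ = 32.50, Q̄ = 4040.0.
ε = (ΔQ/ΔP)(P̄/Q̄) = (596/-9)(32.50/4040.0).

-0.533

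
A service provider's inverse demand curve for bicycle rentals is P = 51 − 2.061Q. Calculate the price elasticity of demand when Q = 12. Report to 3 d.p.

At Q = 12, P = 51 − 2.061(12) = 26.27.
dP/dQ = −2.061, so dQ/dP = 1/(−2.061) = -0.485.
ε = (dQ/dP)(P/Q) = (-0.485)(26.27/12).

-1.062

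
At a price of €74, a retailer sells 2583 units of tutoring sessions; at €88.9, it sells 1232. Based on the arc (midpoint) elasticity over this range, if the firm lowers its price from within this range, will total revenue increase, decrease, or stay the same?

increase

Arc ε = (-1351/14.9)(81.45/1907.5) ≈ -3.872.
|ε| = 3.87 > 1, so demand is elastic. A price cut therefore raises total revenue.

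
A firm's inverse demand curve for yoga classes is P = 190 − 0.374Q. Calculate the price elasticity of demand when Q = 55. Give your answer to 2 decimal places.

At Q = 55, P = 190 − 0.374(55) = 169.43.
dP/dQ = −0.374, so dQ/dP = 1/(−0.374) = -2.674.
ε = (dQ/dP)(P/Q) = (-2.674)(169.43/55).

-8.24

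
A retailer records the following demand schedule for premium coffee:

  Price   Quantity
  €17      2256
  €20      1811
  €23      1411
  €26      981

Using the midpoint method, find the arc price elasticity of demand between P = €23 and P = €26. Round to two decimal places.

At P = 23, Q = 1411; at P = 26, Q = 981.
ΔQ = -430, ΔP = 3. Midpoints: P̄ = 24.50, Q̄ = 1196.0.
ε = (ΔQ/ΔP)(P̄/Q̄) = (-430/3)(24.50/1196.0).

-2.94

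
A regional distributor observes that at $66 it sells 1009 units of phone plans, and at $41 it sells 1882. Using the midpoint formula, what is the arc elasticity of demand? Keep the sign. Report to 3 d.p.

-1.292

ΔQ = 1882 − 1009 = 873; ΔP = 41 − 66 = -25.
Midpoints: P̄ = 53.50, Q̄ = 1445.5.
ε = (ΔQ/ΔP)(P̄/Q̄) = (873/-25)(53.50/1445.5).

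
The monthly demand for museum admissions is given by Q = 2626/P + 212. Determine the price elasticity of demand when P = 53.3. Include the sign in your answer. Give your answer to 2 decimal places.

-0.19

At P = 53.3, Q = 261.268.
dQ/dP = −2626/P² = -0.924.
ε = (dQ/dP)(P/Q) = (-0.924)(53.3/261.268).
|ε| < 1, so demand is inelastic at this price.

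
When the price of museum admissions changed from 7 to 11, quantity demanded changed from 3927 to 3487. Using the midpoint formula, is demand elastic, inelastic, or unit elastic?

inelastic

Arc ε ≈ -0.267.
|ε| = 0.27 < 1.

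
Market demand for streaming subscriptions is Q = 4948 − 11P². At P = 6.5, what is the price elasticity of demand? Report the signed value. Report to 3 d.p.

At P = 6.5, Q = 4483.250.
dQ/dP = −22P = -143.
ε = (dQ/dP)(P/Q) = (-143)(6.5/4483.250).
|ε| < 1, so demand is inelastic at this price.

-0.207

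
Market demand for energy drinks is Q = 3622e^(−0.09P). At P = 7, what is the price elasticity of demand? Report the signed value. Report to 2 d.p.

At P = 7, Q = 1929.048.
dQ/dP = −0.09·3622e^(−0.09P) = −0.09Q = -173.614.
ε = (dQ/dP)(P/Q) = (-173.614)(7/1929.048).

-0.63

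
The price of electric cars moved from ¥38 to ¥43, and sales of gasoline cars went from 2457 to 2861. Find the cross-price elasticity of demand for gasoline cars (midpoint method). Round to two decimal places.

ΔQ_x = 2861 − 2457 = 404; ΔP_y = 43 − 38 = 5.
Midpoints: P̄_y = 40.50, Q̄_x = 2659.0.
ε_xy = (ΔQ_x/ΔP_y)(P̄_y/Q̄_x) = (404/5)(40.50/2659.0).

1.23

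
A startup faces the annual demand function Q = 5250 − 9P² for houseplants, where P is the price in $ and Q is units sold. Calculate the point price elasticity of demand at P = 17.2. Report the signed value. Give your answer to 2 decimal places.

At P = 17.2, Q = 2587.440.
dQ/dP = −18P = -309.600.
ε = (dQ/dP)(P/Q) = (-309.600)(17.2/2587.440).

-2.06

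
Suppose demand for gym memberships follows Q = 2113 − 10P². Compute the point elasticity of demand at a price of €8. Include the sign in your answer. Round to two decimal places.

At P = 8, Q = 1473.
dQ/dP = −20P = -160.
ε = (dQ/dP)(P/Q) = (-160)(8/1473).
|ε| < 1, so demand is inelastic at this price.

-0.87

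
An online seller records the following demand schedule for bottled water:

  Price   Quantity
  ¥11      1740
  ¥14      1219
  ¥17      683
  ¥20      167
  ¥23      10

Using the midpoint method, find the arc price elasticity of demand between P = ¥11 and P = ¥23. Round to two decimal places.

At P = 11, Q = 1740; at P = 23, Q = 10.
ΔQ = -1730, ΔP = 12. Midpoints: P̄ = 17.00, Q̄ = 875.0.
ε = (ΔQ/ΔP)(P̄/Q̄) = (-1730/12)(17.00/875.0).

-2.80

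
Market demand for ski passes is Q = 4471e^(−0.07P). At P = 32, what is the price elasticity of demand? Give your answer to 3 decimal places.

-2.240

At P = 32, Q = 475.976.
dQ/dP = −0.07·4471e^(−0.07P) = −0.07Q = -33.318.
ε = (dQ/dP)(P/Q) = (-33.318)(32/475.976).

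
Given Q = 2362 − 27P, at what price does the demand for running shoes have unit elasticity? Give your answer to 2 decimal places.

43.74

For linear demand Q = a − bP, ε = −bP/(a − bP). |ε| = 1 when bP = a − bP, i.e. P = a/(2b).
P = 2362/(2·27) = 2362/54 = 43.7407.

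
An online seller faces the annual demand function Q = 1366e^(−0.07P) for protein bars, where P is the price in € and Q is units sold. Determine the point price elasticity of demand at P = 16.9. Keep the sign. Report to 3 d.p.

At P = 16.9, Q = 418.485.
dQ/dP = −0.07·1366e^(−0.07P) = −0.07Q = -29.294.
ε = (dQ/dP)(P/Q) = (-29.294)(16.9/418.485).
|ε| > 1, so demand is elastic at this price.

-1.183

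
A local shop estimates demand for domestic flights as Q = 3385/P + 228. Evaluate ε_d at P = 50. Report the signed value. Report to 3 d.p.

-0.229

At P = 50, Q = 295.700.
dQ/dP = −3385/P² = -1.354.
ε = (dQ/dP)(P/Q) = (-1.354)(50/295.700).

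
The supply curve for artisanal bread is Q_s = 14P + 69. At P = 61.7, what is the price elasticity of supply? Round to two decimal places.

At P = 61.7, Q_s = 932.80.
dQ_s/dP = 14.
ε_s = (dQ_s/dP)(P/Q_s) = (14)(61.7/932.80).

0.93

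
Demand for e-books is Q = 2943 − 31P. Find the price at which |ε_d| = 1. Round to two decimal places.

For linear demand Q = a − bP, ε = −bP/(a − bP). |ε| = 1 when bP = a − bP, i.e. P = a/(2b).
P = 2943/(2·31) = 2943/62 = 47.4677.

47.47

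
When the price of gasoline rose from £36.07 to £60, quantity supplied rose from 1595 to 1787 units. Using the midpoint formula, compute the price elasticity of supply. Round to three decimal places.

ΔQ = 1787 − 1595 = 192; ΔP = 60 − 36.07 = 23.93.
Midpoints: P̄ = 48.03, Q̄ = 1691.0.
ε_s = (ΔQ/ΔP)(P̄/Q̄) = (192/23.93)(48.03/1691.0).

0.228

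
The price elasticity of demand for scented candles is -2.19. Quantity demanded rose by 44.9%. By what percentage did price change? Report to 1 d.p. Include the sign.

-20.5%

%ΔP ≈ %ΔQ / ε = (44.9%)/(-2.19) = -20.50%.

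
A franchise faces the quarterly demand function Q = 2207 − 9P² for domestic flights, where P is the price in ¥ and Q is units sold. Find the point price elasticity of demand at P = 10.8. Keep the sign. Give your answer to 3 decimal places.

At P = 10.8, Q = 1157.240.
dQ/dP = −18P = -194.400.
ε = (dQ/dP)(P/Q) = (-194.400)(10.8/1157.240).
|ε| > 1, so demand is elastic at this price.

-1.814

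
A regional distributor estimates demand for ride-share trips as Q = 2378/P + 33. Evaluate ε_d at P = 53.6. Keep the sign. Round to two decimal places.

-0.57

At P = 53.6, Q = 77.366.
dQ/dP = −2378/P² = -0.828.
ε = (dQ/dP)(P/Q) = (-0.828)(53.6/77.366).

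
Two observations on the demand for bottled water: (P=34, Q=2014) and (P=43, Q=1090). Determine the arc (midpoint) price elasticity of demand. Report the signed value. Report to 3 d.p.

ΔQ = 1090 − 2014 = -924; ΔP = 43 − 34 = 9.
Midpoints: P̄ = 38.50, Q̄ = 1552.0.
ε = (ΔQ/ΔP)(P̄/Q̄) = (-924/9)(38.50/1552.0).

-2.547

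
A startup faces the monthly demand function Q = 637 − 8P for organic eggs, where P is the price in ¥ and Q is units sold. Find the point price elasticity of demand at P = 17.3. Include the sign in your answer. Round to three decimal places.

-0.278

At P = 17.3, Q = 498.600.
dQ/dP = −8.
ε = (dQ/dP)(P/Q) = (-8)(17.3/498.600).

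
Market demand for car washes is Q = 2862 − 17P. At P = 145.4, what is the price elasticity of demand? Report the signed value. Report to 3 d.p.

-6.335

At P = 145.4, Q = 390.200.
dQ/dP = −17.
ε = (dQ/dP)(P/Q) = (-17)(145.4/390.200).
|ε| > 1, so demand is elastic at this price.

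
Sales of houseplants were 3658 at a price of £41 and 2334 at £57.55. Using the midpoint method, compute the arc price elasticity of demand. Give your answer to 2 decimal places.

ΔQ = 2334 − 3658 = -1324; ΔP = 57.55 − 41 = 16.55.
Midpoints: P̄ = 49.27, Q̄ = 2996.0.
ε = (ΔQ/ΔP)(P̄/Q̄) = (-1324/16.55)(49.27/2996.0).

-1.32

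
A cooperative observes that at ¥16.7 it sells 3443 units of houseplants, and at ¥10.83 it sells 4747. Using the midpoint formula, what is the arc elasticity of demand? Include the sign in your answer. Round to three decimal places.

-0.747

ΔQ = 4747 − 3443 = 1304; ΔP = 10.83 − 16.7 = -5.87.
Midpoints: P̄ = 13.77, Q̄ = 4095.0.
ε = (ΔQ/ΔP)(P̄/Q̄) = (1304/-5.87)(13.77/4095.0).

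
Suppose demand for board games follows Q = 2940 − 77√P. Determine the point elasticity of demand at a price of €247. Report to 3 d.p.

At P = 247, Q = 1729.850.
dQ/dP = −77/(2√P) = -2.450.
ε = (dQ/dP)(P/Q) = (-2.450)(247/1729.850).

-0.350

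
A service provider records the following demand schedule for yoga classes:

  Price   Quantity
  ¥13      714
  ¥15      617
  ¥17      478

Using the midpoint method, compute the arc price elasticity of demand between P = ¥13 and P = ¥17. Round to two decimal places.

-1.48

At P = 13, Q = 714; at P = 17, Q = 478.
ΔQ = -236, ΔP = 4. Midpoints: P̄ = 15.00, Q̄ = 596.0.
ε = (ΔQ/ΔP)(P̄/Q̄) = (-236/4)(15.00/596.0).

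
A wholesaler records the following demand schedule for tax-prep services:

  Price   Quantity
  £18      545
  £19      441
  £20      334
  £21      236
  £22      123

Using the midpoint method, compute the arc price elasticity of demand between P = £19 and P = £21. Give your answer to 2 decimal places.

-6.06

At P = 19, Q = 441; at P = 21, Q = 236.
ΔQ = -205, ΔP = 2. Midpoints: P̄ = 20.00, Q̄ = 338.5.
ε = (ΔQ/ΔP)(P̄/Q̄) = (-205/2)(20.00/338.5).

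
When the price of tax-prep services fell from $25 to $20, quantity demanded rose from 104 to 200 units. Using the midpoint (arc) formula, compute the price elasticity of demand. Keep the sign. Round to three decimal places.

-2.842

ΔQ = 200 − 104 = 96; ΔP = 20 − 25 = -5.
Midpoints: P̄ = 22.50, Q̄ = 152.0.
ε = (ΔQ/ΔP)(P̄/Q̄) = (96/-5)(22.50/152.0).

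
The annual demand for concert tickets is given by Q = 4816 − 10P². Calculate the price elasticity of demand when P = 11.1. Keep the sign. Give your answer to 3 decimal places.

At P = 11.1, Q = 3583.900.
dQ/dP = −20P = -222.
ε = (dQ/dP)(P/Q) = (-222)(11.1/3583.900).

-0.688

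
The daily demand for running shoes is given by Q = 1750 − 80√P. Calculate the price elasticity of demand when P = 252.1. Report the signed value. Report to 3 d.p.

-1.324

At P = 252.1, Q = 479.787.
dQ/dP = −80/(2√P) = -2.519.
ε = (dQ/dP)(P/Q) = (-2.519)(252.1/479.787).
|ε| > 1, so demand is elastic at this price.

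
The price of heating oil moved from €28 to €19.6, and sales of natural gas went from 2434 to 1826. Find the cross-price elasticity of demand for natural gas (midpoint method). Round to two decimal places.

0.81

ΔQ_x = 1826 − 2434 = -608; ΔP_y = 19.6 − 28 = -8.4.
Midpoints: P̄_y = 23.80, Q̄_x = 2130.0.
ε_xy = (ΔQ_x/ΔP_y)(P̄_y/Q̄_x) = (-608/-8.4)(23.80/2130.0).
ε_xy > 0, so the goods are substitutes.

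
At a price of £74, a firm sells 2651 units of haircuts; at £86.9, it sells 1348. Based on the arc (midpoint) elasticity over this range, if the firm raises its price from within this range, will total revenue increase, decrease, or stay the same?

Arc ε = (-1303/12.9)(80.45/1999.5) ≈ -4.064.
|ε| = 4.06 > 1, so demand is elastic. A price rise therefore reduces total revenue.

decrease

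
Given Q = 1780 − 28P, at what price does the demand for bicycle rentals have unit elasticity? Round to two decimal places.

31.79

For linear demand Q = a − bP, ε = −bP/(a − bP). |ε| = 1 when bP = a − bP, i.e. P = a/(2b).
P = 1780/(2·28) = 1780/56 = 31.7857.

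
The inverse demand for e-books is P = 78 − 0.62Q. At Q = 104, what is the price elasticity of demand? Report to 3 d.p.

-0.210

At Q = 104, P = 78 − 0.62(104) = 13.52.
dP/dQ = −0.62, so dQ/dP = 1/(−0.62) = -1.613.
ε = (dQ/dP)(P/Q) = (-1.613)(13.52/104).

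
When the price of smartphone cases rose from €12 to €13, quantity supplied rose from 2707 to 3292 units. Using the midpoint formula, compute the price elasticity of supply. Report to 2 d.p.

2.44

ΔQ = 3292 − 2707 = 585; ΔP = 13 − 12 = 1.
Midpoints: P̄ = 12.50, Q̄ = 2999.5.
ε_s = (ΔQ/ΔP)(P̄/Q̄) = (585/1)(12.50/2999.5).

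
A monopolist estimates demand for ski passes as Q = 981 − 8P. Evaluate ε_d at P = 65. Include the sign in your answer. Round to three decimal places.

-1.128

At P = 65, Q = 461.
dQ/dP = −8.
ε = (dQ/dP)(P/Q) = (-8)(65/461).
|ε| > 1, so demand is elastic at this price.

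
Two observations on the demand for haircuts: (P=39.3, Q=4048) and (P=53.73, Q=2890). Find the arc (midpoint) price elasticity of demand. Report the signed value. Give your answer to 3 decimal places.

-1.076

ΔQ = 2890 − 4048 = -1158; ΔP = 53.73 − 39.3 = 14.43.
Midpoints: P̄ = 46.52, Q̄ = 3469.0.
ε = (ΔQ/ΔP)(P̄/Q̄) = (-1158/14.43)(46.52/3469.0).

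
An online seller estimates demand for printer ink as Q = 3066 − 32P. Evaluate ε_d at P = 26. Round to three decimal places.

At P = 26, Q = 2234.
dQ/dP = −32.
ε = (dQ/dP)(P/Q) = (-32)(26/2234).

-0.372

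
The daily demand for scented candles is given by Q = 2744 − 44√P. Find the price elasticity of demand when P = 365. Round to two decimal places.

At P = 365, Q = 1903.381.
dQ/dP = −44/(2√P) = -1.152.
ε = (dQ/dP)(P/Q) = (-1.152)(365/1903.381).

-0.22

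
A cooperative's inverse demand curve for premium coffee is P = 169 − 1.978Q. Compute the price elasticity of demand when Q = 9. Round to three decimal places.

At Q = 9, P = 169 − 1.978(9) = 151.20.
dP/dQ = −1.978, so dQ/dP = 1/(−1.978) = -0.506.
ε = (dQ/dP)(P/Q) = (-0.506)(151.20/9).

-8.493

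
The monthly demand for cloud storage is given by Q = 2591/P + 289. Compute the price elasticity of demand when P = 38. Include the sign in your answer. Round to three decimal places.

-0.191

At P = 38, Q = 357.184.
dQ/dP = −2591/P² = -1.794.
ε = (dQ/dP)(P/Q) = (-1.794)(38/357.184).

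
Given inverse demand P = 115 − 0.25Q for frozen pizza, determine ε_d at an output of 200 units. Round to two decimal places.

-1.30

At Q = 200, P = 115 − 0.25(200) = 65.00.
dP/dQ = −0.25, so dQ/dP = 1/(−0.25) = -4.000.
ε = (dQ/dP)(P/Q) = (-4.000)(65.00/200).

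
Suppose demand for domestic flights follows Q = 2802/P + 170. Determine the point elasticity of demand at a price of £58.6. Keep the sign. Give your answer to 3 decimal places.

-0.220

At P = 58.6, Q = 217.816.
dQ/dP = −2802/P² = -0.816.
ε = (dQ/dP)(P/Q) = (-0.816)(58.6/217.816).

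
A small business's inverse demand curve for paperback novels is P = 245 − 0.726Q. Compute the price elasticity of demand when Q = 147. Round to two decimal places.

At Q = 147, P = 245 − 0.726(147) = 138.28.
dP/dQ = −0.726, so dQ/dP = 1/(−0.726) = -1.377.
ε = (dQ/dP)(P/Q) = (-1.377)(138.28/147).

-1.30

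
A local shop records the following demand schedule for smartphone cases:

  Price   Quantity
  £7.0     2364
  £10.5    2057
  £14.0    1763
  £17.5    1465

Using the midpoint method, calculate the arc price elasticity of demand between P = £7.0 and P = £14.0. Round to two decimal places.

At P = 7.0, Q = 2364; at P = 14.0, Q = 1763.
ΔQ = -601, ΔP = 7.0. Midpoints: P̄ = 10.50, Q̄ = 2063.5.
ε = (ΔQ/ΔP)(P̄/Q̄) = (-601/7.0)(10.50/2063.5).

-0.44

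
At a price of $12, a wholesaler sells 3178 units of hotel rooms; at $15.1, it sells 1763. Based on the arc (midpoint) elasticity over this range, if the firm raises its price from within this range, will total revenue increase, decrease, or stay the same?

decrease

Arc ε = (-1415/3.1)(13.55/2470.5) ≈ -2.504.
|ε| = 2.50 > 1, so demand is elastic. A price rise therefore reduces total revenue.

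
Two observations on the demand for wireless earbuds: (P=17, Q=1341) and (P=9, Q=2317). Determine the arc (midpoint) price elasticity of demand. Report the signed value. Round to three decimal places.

ΔQ = 2317 − 1341 = 976; ΔP = 9 − 17 = -8.
Midpoints: P̄ = 13.00, Q̄ = 1829.0.
ε = (ΔQ/ΔP)(P̄/Q̄) = (976/-8)(13.00/1829.0).

-0.867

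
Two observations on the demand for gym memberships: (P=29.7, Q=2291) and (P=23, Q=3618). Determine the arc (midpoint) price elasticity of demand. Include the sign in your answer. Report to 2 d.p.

-1.77

ΔQ = 3618 − 2291 = 1327; ΔP = 23 − 29.7 = -6.7.
Midpoints: P̄ = 26.35, Q̄ = 2954.5.
ε = (ΔQ/ΔP)(P̄/Q̄) = (1327/-6.7)(26.35/2954.5).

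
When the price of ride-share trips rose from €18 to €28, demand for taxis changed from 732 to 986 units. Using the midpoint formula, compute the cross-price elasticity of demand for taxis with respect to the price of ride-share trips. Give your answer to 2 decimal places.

ΔQ_x = 986 − 732 = 254; ΔP_y = 28 − 18 = 10.
Midpoints: P̄_y = 23.00, Q̄_x = 859.0.
ε_xy = (ΔQ_x/ΔP_y)(P̄_y/Q̄_x) = (254/10)(23.00/859.0).

0.68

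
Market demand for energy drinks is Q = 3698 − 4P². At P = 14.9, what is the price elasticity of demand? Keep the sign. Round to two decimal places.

At P = 14.9, Q = 2809.960.
dQ/dP = −8P = -119.200.
ε = (dQ/dP)(P/Q) = (-119.200)(14.9/2809.960).

-0.63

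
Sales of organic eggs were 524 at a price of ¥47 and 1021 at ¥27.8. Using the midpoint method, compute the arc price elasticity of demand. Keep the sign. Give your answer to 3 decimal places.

ΔQ = 1021 − 524 = 497; ΔP = 27.8 − 47 = -19.2.
Midpoints: P̄ = 37.40, Q̄ = 772.5.
ε = (ΔQ/ΔP)(P̄/Q̄) = (497/-19.2)(37.40/772.5).

-1.253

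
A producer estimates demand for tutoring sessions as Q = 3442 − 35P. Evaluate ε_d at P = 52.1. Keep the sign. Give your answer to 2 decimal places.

At P = 52.1, Q = 1618.500.
dQ/dP = −35.
ε = (dQ/dP)(P/Q) = (-35)(52.1/1618.500).

-1.13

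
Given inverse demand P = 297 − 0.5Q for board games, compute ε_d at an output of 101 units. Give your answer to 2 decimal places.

-4.88

At Q = 101, P = 297 − 0.5(101) = 246.50.
dP/dQ = −0.5, so dQ/dP = 1/(−0.5) = -2.000.
ε = (dQ/dP)(P/Q) = (-2.000)(246.50/101).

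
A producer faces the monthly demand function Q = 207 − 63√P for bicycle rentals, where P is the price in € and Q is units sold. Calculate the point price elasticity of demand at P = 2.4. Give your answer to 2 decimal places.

-0.45

At P = 2.4, Q = 109.401.
dQ/dP = −63/(2√P) = -20.333.
ε = (dQ/dP)(P/Q) = (-20.333)(2.4/109.401).
|ε| < 1, so demand is inelastic at this price.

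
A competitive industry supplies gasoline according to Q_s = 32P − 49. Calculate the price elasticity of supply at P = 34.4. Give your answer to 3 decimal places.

At P = 34.4, Q_s = 1051.80.
dQ_s/dP = 32.
ε_s = (dQ_s/dP)(P/Q_s) = (32)(34.4/1051.80).

1.047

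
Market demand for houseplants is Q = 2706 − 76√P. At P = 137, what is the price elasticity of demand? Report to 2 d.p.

-0.24

At P = 137, Q = 1816.443.
dQ/dP = −76/(2√P) = -3.247.
ε = (dQ/dP)(P/Q) = (-3.247)(137/1816.443).
|ε| < 1, so demand is inelastic at this price.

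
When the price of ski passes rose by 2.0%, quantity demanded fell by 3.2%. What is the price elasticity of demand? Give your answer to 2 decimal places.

-1.60

ε = %ΔQ / %ΔP = (-3.2)/(2.0) = -1.600.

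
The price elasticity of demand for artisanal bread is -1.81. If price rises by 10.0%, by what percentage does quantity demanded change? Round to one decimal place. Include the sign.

%ΔQ ≈ ε × %ΔP = (-1.81)(10.0%) = -18.10%.

-18.1%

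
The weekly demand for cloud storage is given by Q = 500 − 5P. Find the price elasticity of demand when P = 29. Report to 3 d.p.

At P = 29, Q = 355.
dQ/dP = −5.
ε = (dQ/dP)(P/Q) = (-5)(29/355).

-0.408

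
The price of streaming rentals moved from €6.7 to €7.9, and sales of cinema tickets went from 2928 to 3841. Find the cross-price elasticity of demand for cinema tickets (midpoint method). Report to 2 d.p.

1.64

ΔQ_x = 3841 − 2928 = 913; ΔP_y = 7.9 − 6.7 = 1.2.
Midpoints: P̄_y = 7.30, Q̄_x = 3384.5.
ε_xy = (ΔQ_x/ΔP_y)(P̄_y/Q̄_x) = (913/1.2)(7.30/3384.5).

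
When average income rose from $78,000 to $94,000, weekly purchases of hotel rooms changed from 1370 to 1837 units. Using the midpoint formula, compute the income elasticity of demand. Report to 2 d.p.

ΔQ = 467, ΔI = 16000. Midpoints: Ī = 86,000, Q̄ = 1603.5.
ε_I = (ΔQ/ΔI)(Ī/Q̄) = (467/16000)(86000/1603.5).

1.57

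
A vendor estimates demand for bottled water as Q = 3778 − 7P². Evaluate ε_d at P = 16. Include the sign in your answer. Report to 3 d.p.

-1.805

At P = 16, Q = 1986.
dQ/dP = −14P = -224.
ε = (dQ/dP)(P/Q) = (-224)(16/1986).
|ε| > 1, so demand is elastic at this price.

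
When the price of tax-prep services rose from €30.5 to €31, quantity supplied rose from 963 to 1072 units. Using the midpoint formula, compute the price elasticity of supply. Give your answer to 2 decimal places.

6.59

ΔQ = 1072 − 963 = 109; ΔP = 31 − 30.5 = 0.5.
Midpoints: P̄ = 30.75, Q̄ = 1017.5.
ε_s = (ΔQ/ΔP)(P̄/Q̄) = (109/0.5)(30.75/1017.5).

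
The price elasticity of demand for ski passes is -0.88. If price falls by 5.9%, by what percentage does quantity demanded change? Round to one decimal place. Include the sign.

%ΔQ ≈ ε × %ΔP = (-0.88)(-5.9%) = 5.19%.

5.2%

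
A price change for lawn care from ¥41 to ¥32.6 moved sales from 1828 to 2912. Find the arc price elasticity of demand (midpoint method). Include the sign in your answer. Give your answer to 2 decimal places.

ΔQ = 2912 − 1828 = 1084; ΔP = 32.6 − 41 = -8.4.
Midpoints: P̄ = 36.80, Q̄ = 2370.0.
ε = (ΔQ/ΔP)(P̄/Q̄) = (1084/-8.4)(36.80/2370.0).

-2.00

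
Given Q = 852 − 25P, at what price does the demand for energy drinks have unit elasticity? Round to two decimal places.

For linear demand Q = a − bP, ε = −bP/(a − bP). |ε| = 1 when bP = a − bP, i.e. P = a/(2b).
P = 852/(2·25) = 852/50 = 17.0400.

17.04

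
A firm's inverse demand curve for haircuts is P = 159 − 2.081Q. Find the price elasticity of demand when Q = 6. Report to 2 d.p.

At Q = 6, P = 159 − 2.081(6) = 146.51.
dP/dQ = −2.081, so dQ/dP = 1/(−2.081) = -0.481.
ε = (dQ/dP)(P/Q) = (-0.481)(146.51/6).

-11.73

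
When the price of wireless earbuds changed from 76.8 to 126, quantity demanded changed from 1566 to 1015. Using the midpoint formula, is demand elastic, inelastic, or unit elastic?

Arc ε ≈ -0.880.
|ε| = 0.88 < 1.

inelastic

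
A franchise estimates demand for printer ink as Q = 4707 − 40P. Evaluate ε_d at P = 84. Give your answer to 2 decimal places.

-2.49

At P = 84, Q = 1347.
dQ/dP = −40.
ε = (dQ/dP)(P/Q) = (-40)(84/1347).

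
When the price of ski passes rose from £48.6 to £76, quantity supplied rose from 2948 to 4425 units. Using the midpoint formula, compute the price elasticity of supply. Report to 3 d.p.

0.911

ΔQ = 4425 − 2948 = 1477; ΔP = 76 − 48.6 = 27.4.
Midpoints: P̄ = 62.30, Q̄ = 3686.5.
ε_s = (ΔQ/ΔP)(P̄/Q̄) = (1477/27.4)(62.30/3686.5).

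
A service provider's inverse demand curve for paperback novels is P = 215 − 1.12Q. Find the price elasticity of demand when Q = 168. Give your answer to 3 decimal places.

-0.143

At Q = 168, P = 215 − 1.12(168) = 26.84.
dP/dQ = −1.12, so dQ/dP = 1/(−1.12) = -0.893.
ε = (dQ/dP)(P/Q) = (-0.893)(26.84/168).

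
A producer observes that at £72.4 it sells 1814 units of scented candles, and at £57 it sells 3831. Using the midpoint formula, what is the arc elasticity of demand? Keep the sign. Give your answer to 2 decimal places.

ΔQ = 3831 − 1814 = 2017; ΔP = 57 − 72.4 = -15.4.
Midpoints: P̄ = 64.70, Q̄ = 2822.5.
ε = (ΔQ/ΔP)(P̄/Q̄) = (2017/-15.4)(64.70/2822.5).

-3.00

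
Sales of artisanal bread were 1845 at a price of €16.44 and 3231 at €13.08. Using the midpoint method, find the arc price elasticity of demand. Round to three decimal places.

ΔQ = 3231 − 1845 = 1386; ΔP = 13.08 − 16.44 = -3.36.
Midpoints: P̄ = 14.76, Q̄ = 2538.0.
ε = (ΔQ/ΔP)(P̄/Q̄) = (1386/-3.36)(14.76/2538.0).

-2.399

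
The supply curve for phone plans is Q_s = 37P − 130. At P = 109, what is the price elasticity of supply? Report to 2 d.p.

At P = 109, Q_s = 3903.
dQ_s/dP = 37.
ε_s = (dQ_s/dP)(P/Q_s) = (37)(109/3903).

1.03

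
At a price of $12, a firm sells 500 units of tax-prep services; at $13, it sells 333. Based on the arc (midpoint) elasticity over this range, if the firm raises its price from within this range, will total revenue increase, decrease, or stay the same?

Arc ε = (-167/1)(12.50/416.5) ≈ -5.012.
|ε| = 5.01 > 1, so demand is elastic. A price rise therefore reduces total revenue.

decrease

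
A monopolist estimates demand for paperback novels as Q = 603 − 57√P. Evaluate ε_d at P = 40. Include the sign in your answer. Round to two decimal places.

-0.74

At P = 40, Q = 242.500.
dQ/dP = −57/(2√P) = -4.506.
ε = (dQ/dP)(P/Q) = (-4.506)(40/242.500).
|ε| < 1, so demand is inelastic at this price.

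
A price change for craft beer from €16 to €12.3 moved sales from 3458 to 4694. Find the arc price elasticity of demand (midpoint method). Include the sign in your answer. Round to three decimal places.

-1.160

ΔQ = 4694 − 3458 = 1236; ΔP = 12.3 − 16 = -3.7.
Midpoints: P̄ = 14.15, Q̄ = 4076.0.
ε = (ΔQ/ΔP)(P̄/Q̄) = (1236/-3.7)(14.15/4076.0).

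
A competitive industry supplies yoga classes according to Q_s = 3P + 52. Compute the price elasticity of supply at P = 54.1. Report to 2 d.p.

At P = 54.1, Q_s = 214.30.
dQ_s/dP = 3.
ε_s = (dQ_s/dP)(P/Q_s) = (3)(54.1/214.30).

0.76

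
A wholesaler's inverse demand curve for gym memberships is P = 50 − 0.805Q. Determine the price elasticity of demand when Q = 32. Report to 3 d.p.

-0.941

At Q = 32, P = 50 − 0.805(32) = 24.24.
dP/dQ = −0.805, so dQ/dP = 1/(−0.805) = -1.242.
ε = (dQ/dP)(P/Q) = (-1.242)(24.24/32).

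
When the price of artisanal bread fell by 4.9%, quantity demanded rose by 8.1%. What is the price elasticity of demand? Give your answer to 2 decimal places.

ε = %ΔQ / %ΔP = (8.1)/(-4.9) = -1.653.

-1.65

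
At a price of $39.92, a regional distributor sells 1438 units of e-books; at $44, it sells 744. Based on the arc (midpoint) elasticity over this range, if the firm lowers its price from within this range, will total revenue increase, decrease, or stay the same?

increase

Arc ε = (-694/4.08)(41.96/1091.0) ≈ -6.542.
|ε| = 6.54 > 1, so demand is elastic. A price cut therefore raises total revenue.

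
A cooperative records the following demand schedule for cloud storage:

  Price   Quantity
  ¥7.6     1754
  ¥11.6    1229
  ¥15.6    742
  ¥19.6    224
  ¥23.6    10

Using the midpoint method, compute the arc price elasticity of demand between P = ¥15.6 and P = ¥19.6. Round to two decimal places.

At P = 15.6, Q = 742; at P = 19.6, Q = 224.
ΔQ = -518, ΔP = 4.0. Midpoints: P̄ = 17.60, Q̄ = 483.0.
ε = (ΔQ/ΔP)(P̄/Q̄) = (-518/4.0)(17.60/483.0).

-4.72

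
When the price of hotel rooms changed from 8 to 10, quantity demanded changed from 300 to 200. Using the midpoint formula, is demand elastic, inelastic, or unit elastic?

Arc ε ≈ -1.800.
|ε| = 1.80 > 1.

elastic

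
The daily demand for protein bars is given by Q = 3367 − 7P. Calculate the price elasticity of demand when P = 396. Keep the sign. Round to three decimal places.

-4.659

At P = 396, Q = 595.
dQ/dP = −7.
ε = (dQ/dP)(P/Q) = (-7)(396/595).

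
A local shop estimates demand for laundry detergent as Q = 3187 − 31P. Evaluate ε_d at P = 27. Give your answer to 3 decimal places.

At P = 27, Q = 2350.
dQ/dP = −31.
ε = (dQ/dP)(P/Q) = (-31)(27/2350).

-0.356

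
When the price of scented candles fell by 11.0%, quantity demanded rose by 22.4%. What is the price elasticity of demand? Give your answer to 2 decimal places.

ε = %ΔQ / %ΔP = (22.4)/(-11.0) = -2.036.

-2.04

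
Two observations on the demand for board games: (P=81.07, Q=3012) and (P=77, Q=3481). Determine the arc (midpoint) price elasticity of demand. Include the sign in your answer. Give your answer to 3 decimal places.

ΔQ = 3481 − 3012 = 469; ΔP = 77 − 81.07 = -4.07.
Midpoints: P̄ = 79.03, Q̄ = 3246.5.
ε = (ΔQ/ΔP)(P̄/Q̄) = (469/-4.07)(79.03/3246.5).

-2.805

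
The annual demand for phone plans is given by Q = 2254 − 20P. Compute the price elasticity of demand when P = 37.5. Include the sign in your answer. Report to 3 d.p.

-0.499

At P = 37.5, Q = 1504.
dQ/dP = −20.
ε = (dQ/dP)(P/Q) = (-20)(37.5/1504).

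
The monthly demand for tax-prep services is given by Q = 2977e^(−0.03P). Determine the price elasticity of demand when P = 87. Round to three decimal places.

At P = 87, Q = 218.912.
dQ/dP = −0.03·2977e^(−0.03P) = −0.03Q = -6.567.
ε = (dQ/dP)(P/Q) = (-6.567)(87/218.912).

-2.610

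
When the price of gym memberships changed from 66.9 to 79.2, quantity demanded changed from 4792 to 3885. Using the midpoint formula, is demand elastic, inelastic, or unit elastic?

elastic

Arc ε ≈ -1.242.
|ε| = 1.24 > 1.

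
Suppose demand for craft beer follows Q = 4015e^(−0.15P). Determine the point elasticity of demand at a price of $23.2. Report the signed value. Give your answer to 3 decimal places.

At P = 23.2, Q = 123.692.
dQ/dP = −0.15·4015e^(−0.15P) = −0.15Q = -18.554.
ε = (dQ/dP)(P/Q) = (-18.554)(23.2/123.692).
|ε| > 1, so demand is elastic at this price.

-3.480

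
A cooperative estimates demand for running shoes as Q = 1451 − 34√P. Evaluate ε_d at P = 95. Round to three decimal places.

At P = 95, Q = 1119.609.
dQ/dP = −34/(2√P) = -1.744.
ε = (dQ/dP)(P/Q) = (-1.744)(95/1119.609).
|ε| < 1, so demand is inelastic at this price.

-0.148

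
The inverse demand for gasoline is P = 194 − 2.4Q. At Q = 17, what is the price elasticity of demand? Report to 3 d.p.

-3.755

At Q = 17, P = 194 − 2.4(17) = 153.20.
dP/dQ = −2.4, so dQ/dP = 1/(−2.4) = -0.417.
ε = (dQ/dP)(P/Q) = (-0.417)(153.20/17).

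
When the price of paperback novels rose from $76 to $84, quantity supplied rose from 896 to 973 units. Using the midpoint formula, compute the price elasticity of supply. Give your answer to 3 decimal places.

0.824

ΔQ = 973 − 896 = 77; ΔP = 84 − 76 = 8.
Midpoints: P̄ = 80.00, Q̄ = 934.5.
ε_s = (ΔQ/ΔP)(P̄/Q̄) = (77/8)(80.00/934.5).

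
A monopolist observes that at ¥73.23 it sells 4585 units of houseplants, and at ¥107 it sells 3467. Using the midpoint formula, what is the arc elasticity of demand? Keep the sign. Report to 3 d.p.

-0.741

ΔQ = 3467 − 4585 = -1118; ΔP = 107 − 73.23 = 33.77.
Midpoints: P̄ = 90.12, Q̄ = 4026.0.
ε = (ΔQ/ΔP)(P̄/Q̄) = (-1118/33.77)(90.12/4026.0).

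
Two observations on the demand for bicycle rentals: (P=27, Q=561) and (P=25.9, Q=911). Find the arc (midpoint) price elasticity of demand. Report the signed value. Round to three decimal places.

-11.435

ΔQ = 911 − 561 = 350; ΔP = 25.9 − 27 = -1.1.
Midpoints: P̄ = 26.45, Q̄ = 736.0.
ε = (ΔQ/ΔP)(P̄/Q̄) = (350/-1.1)(26.45/736.0).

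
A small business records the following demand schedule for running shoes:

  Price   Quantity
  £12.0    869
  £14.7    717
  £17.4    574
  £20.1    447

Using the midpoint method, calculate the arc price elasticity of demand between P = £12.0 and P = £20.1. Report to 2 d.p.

-1.27

At P = 12.0, Q = 869; at P = 20.1, Q = 447.
ΔQ = -422, ΔP = 8.1. Midpoints: P̄ = 16.05, Q̄ = 658.0.
ε = (ΔQ/ΔP)(P̄/Q̄) = (-422/8.1)(16.05/658.0).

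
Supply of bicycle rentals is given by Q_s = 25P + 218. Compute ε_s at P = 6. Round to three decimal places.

0.408

At P = 6, Q_s = 368.
dQ_s/dP = 25.
ε_s = (dQ_s/dP)(P/Q_s) = (25)(6/368).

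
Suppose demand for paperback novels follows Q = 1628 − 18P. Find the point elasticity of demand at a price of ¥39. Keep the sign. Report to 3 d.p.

At P = 39, Q = 926.
dQ/dP = −18.
ε = (dQ/dP)(P/Q) = (-18)(39/926).

-0.758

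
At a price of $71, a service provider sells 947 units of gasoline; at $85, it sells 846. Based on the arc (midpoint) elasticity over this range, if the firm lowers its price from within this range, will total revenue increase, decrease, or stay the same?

Arc ε = (-101/14)(78.00/896.5) ≈ -0.628.
|ε| = 0.63 < 1, so demand is inelastic. A price cut therefore reduces total revenue.

decrease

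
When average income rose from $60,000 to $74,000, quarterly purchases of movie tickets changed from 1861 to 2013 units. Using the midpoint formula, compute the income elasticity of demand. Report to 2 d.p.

0.38

ΔQ = 152, ΔI = 14000. Midpoints: Ī = 67,000, Q̄ = 1937.0.
ε_I = (ΔQ/ΔI)(Ī/Q̄) = (152/14000)(67000/1937.0).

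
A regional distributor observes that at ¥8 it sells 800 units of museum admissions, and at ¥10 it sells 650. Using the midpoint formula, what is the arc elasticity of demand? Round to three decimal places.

-0.931

ΔQ = 650 − 800 = -150; ΔP = 10 − 8 = 2.
Midpoints: P̄ = 9.00, Q̄ = 725.0.
ε = (ΔQ/ΔP)(P̄/Q̄) = (-150/2)(9.00/725.0).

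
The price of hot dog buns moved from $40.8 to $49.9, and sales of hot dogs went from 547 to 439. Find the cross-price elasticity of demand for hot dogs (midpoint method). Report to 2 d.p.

ΔQ_x = 439 − 547 = -108; ΔP_y = 49.9 − 40.8 = 9.1.
Midpoints: P̄_y = 45.35, Q̄_x = 493.0.
ε_xy = (ΔQ_x/ΔP_y)(P̄_y/Q̄_x) = (-108/9.1)(45.35/493.0).

-1.09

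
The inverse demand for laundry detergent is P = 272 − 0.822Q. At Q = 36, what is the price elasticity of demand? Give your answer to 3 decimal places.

-8.192

At Q = 36, P = 272 − 0.822(36) = 242.41.
dP/dQ = −0.822, so dQ/dP = 1/(−0.822) = -1.217.
ε = (dQ/dP)(P/Q) = (-1.217)(242.41/36).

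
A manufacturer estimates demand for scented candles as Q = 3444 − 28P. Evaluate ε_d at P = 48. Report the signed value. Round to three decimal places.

At P = 48, Q = 2100.
dQ/dP = −28.
ε = (dQ/dP)(P/Q) = (-28)(48/2100).

-0.640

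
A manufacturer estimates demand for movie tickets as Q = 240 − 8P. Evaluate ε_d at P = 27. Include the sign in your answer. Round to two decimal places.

-9.00

At P = 27, Q = 24.
dQ/dP = −8.
ε = (dQ/dP)(P/Q) = (-8)(27/24).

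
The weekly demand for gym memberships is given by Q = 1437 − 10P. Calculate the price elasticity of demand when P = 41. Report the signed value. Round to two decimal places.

-0.40

At P = 41, Q = 1027.
dQ/dP = −10.
ε = (dQ/dP)(P/Q) = (-10)(41/1027).
|ε| < 1, so demand is inelastic at this price.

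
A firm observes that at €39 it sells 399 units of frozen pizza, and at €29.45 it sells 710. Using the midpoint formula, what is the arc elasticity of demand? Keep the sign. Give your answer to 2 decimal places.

ΔQ = 710 − 399 = 311; ΔP = 29.45 − 39 = -9.55.
Midpoints: P̄ = 34.23, Q̄ = 554.5.
ε = (ΔQ/ΔP)(P̄/Q̄) = (311/-9.55)(34.23/554.5).

-2.01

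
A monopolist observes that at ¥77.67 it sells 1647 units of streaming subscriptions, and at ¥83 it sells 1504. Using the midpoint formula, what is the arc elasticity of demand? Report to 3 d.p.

-1.368

ΔQ = 1504 − 1647 = -143; ΔP = 83 − 77.67 = 5.33.
Midpoints: P̄ = 80.34, Q̄ = 1575.5.
ε = (ΔQ/ΔP)(P̄/Q̄) = (-143/5.33)(80.34/1575.5).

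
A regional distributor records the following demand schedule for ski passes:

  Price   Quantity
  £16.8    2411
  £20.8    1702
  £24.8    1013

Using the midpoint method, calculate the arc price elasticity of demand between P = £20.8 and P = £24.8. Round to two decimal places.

-2.89

At P = 20.8, Q = 1702; at P = 24.8, Q = 1013.
ΔQ = -689, ΔP = 4.0. Midpoints: P̄ = 22.80, Q̄ = 1357.5.
ε = (ΔQ/ΔP)(P̄/Q̄) = (-689/4.0)(22.80/1357.5).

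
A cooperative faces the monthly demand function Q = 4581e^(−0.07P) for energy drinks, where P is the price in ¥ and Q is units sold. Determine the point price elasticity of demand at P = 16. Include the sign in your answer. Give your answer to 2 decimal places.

-1.12

At P = 16, Q = 1494.688.
dQ/dP = −0.07·4581e^(−0.07P) = −0.07Q = -104.628.
ε = (dQ/dP)(P/Q) = (-104.628)(16/1494.688).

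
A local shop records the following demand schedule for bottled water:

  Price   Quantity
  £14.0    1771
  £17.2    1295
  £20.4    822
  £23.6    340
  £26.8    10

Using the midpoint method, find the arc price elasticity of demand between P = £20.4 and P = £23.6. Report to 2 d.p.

-5.70

At P = 20.4, Q = 822; at P = 23.6, Q = 340.
ΔQ = -482, ΔP = 3.2. Midpoints: P̄ = 22.00, Q̄ = 581.0.
ε = (ΔQ/ΔP)(P̄/Q̄) = (-482/3.2)(22.00/581.0).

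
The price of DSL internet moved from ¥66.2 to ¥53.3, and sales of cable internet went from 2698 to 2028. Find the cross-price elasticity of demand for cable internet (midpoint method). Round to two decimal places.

1.31

ΔQ_x = 2028 − 2698 = -670; ΔP_y = 53.3 − 66.2 = -12.9.
Midpoints: P̄_y = 59.75, Q̄_x = 2363.0.
ε_xy = (ΔQ_x/ΔP_y)(P̄_y/Q̄_x) = (-670/-12.9)(59.75/2363.0).
ε_xy > 0, so the goods are substitutes.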